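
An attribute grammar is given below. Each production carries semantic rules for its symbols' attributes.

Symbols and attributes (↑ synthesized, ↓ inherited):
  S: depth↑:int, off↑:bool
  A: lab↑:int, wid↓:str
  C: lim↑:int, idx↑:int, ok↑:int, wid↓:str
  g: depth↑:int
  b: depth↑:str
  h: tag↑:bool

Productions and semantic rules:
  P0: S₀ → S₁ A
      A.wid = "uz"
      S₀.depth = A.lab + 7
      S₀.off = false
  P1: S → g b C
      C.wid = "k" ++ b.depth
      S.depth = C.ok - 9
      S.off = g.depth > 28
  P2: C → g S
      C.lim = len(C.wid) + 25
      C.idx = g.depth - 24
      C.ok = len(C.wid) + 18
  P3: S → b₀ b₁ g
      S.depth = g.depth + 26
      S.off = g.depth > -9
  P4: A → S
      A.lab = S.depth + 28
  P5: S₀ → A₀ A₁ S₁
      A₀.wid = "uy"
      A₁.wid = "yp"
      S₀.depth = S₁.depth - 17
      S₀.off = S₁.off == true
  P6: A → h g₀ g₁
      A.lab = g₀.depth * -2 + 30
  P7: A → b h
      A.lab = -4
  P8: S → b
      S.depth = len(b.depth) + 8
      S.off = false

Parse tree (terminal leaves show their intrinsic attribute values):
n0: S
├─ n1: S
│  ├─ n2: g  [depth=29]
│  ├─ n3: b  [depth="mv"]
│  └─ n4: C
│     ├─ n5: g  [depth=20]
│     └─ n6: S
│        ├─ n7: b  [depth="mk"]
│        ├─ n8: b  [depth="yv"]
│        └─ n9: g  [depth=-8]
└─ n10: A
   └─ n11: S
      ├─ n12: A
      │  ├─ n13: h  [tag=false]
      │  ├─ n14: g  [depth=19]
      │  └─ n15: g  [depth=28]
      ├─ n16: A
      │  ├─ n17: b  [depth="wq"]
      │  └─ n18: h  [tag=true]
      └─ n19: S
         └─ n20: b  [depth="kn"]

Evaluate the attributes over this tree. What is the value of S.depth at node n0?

1. n2.depth = 29  [terminal]
2. n3.depth = "mv"  [terminal]
3. n4.wid = "kmv"  ["k" ++ b.depth]
4. n5.depth = 20  [terminal]
5. n7.depth = "mk"  [terminal]
6. n8.depth = "yv"  [terminal]
7. n9.depth = -8  [terminal]
8. n6.depth = 18  [g.depth + 26]
9. n6.off = true  [g.depth > -9]
10. n4.lim = 28  [len(C.wid) + 25]
11. n4.idx = -4  [g.depth - 24]
12. n4.ok = 21  [len(C.wid) + 18]
13. n1.depth = 12  [C.ok - 9]
14. n1.off = true  [g.depth > 28]
15. n10.wid = "uz"  ["uz"]
16. n12.wid = "uy"  ["uy"]
17. n13.tag = false  [terminal]
18. n14.depth = 19  [terminal]
19. n15.depth = 28  [terminal]
20. n12.lab = -8  [g₀.depth * -2 + 30]
21. n16.wid = "yp"  ["yp"]
22. n17.depth = "wq"  [terminal]
23. n18.tag = true  [terminal]
24. n16.lab = -4  [-4]
25. n20.depth = "kn"  [terminal]
26. n19.depth = 10  [len(b.depth) + 8]
27. n19.off = false  [false]
28. n11.depth = -7  [S₁.depth - 17]
29. n11.off = false  [S₁.off == true]
30. n10.lab = 21  [S.depth + 28]
31. n0.depth = 28  [A.lab + 7]
32. n0.off = false  [false]

28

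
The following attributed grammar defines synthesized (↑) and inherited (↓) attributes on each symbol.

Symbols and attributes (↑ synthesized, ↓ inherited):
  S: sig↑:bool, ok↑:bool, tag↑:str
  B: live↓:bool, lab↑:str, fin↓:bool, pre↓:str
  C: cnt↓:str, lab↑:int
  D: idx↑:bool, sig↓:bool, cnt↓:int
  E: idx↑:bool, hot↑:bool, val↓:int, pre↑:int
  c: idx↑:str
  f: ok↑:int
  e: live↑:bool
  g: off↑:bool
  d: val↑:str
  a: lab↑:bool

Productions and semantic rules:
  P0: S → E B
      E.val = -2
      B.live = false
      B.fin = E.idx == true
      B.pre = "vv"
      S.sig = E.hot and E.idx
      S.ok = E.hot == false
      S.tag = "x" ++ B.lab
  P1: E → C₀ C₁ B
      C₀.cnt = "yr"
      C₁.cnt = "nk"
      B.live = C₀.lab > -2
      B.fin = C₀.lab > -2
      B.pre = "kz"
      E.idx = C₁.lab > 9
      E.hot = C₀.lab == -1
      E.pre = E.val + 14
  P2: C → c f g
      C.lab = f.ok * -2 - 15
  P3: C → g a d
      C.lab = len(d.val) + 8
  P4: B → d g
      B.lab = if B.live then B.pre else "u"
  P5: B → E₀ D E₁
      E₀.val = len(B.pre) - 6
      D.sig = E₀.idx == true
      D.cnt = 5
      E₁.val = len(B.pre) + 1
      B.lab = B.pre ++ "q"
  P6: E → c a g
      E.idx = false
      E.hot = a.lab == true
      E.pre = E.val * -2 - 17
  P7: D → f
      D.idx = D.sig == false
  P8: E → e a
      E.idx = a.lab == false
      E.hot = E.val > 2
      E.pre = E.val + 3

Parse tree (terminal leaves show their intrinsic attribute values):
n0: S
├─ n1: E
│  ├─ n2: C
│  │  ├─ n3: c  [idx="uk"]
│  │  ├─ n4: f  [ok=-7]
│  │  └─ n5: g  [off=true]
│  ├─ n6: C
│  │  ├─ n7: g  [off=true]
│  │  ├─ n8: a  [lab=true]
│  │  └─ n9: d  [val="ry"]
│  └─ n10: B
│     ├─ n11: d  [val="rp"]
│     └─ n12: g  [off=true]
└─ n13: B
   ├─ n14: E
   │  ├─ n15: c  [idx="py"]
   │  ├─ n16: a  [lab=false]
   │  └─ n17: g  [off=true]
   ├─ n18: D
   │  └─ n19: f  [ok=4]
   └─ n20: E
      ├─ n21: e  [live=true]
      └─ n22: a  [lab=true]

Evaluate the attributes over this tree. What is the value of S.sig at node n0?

true

1. n1.val = -2  [-2]
2. n2.cnt = "yr"  ["yr"]
3. n3.idx = "uk"  [terminal]
4. n4.ok = -7  [terminal]
5. n5.off = true  [terminal]
6. n2.lab = -1  [f.ok * -2 - 15]
7. n6.cnt = "nk"  ["nk"]
8. n7.off = true  [terminal]
9. n8.lab = true  [terminal]
10. n9.val = "ry"  [terminal]
11. n6.lab = 10  [len(d.val) + 8]
12. n10.live = true  [C₀.lab > -2]
13. n10.fin = true  [C₀.lab > -2]
14. n10.pre = "kz"  ["kz"]
15. n11.val = "rp"  [terminal]
16. n12.off = true  [terminal]
17. n10.lab = "kz"  [if B.live then B.pre else "u"]
18. n1.idx = true  [C₁.lab > 9]
19. n1.hot = true  [C₀.lab == -1]
20. n1.pre = 12  [E.val + 14]
21. n13.live = false  [false]
22. n13.fin = true  [E.idx == true]
23. n13.pre = "vv"  ["vv"]
24. n14.val = -4  [len(B.pre) - 6]
25. n15.idx = "py"  [terminal]
26. n16.lab = false  [terminal]
27. n17.off = true  [terminal]
28. n14.idx = false  [false]
29. n14.hot = false  [a.lab == true]
30. n14.pre = -9  [E.val * -2 - 17]
31. n18.sig = false  [E₀.idx == true]
32. n18.cnt = 5  [5]
33. n19.ok = 4  [terminal]
34. n18.idx = true  [D.sig == false]
35. n20.val = 3  [len(B.pre) + 1]
36. n21.live = true  [terminal]
37. n22.lab = true  [terminal]
38. n20.idx = false  [a.lab == false]
39. n20.hot = true  [E.val > 2]
40. n20.pre = 6  [E.val + 3]
41. n13.lab = "vvq"  [B.pre ++ "q"]
42. n0.sig = true  [E.hot and E.idx]
43. n0.ok = false  [E.hot == false]
44. n0.tag = "xvvq"  ["x" ++ B.lab]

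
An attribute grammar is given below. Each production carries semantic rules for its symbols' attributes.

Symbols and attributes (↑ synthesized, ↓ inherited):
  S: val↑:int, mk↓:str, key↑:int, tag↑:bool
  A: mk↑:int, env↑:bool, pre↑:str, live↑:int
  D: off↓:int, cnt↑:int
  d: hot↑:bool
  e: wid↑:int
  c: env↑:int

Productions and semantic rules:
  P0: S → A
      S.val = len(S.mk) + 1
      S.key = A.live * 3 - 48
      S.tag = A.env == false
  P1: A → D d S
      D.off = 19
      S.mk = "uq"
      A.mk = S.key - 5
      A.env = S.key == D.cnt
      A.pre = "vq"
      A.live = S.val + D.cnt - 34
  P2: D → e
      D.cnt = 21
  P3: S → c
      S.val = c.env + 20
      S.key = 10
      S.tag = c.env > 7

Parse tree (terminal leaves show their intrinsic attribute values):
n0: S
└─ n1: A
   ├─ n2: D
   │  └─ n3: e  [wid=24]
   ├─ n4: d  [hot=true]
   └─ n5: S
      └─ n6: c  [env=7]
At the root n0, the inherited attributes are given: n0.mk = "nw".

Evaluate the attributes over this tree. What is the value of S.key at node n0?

-6

1. n0.mk = "nw"  [given at root]
2. n2.off = 19  [19]
3. n3.wid = 24  [terminal]
4. n2.cnt = 21  [21]
5. n4.hot = true  [terminal]
6. n5.mk = "uq"  ["uq"]
7. n6.env = 7  [terminal]
8. n5.val = 27  [c.env + 20]
9. n5.key = 10  [10]
10. n5.tag = false  [c.env > 7]
11. n1.mk = 5  [S.key - 5]
12. n1.env = false  [S.key == D.cnt]
13. n1.pre = "vq"  ["vq"]
14. n1.live = 14  [S.val + D.cnt - 34]
15. n0.val = 3  [len(S.mk) + 1]
16. n0.key = -6  [A.live * 3 - 48]
17. n0.tag = true  [A.env == false]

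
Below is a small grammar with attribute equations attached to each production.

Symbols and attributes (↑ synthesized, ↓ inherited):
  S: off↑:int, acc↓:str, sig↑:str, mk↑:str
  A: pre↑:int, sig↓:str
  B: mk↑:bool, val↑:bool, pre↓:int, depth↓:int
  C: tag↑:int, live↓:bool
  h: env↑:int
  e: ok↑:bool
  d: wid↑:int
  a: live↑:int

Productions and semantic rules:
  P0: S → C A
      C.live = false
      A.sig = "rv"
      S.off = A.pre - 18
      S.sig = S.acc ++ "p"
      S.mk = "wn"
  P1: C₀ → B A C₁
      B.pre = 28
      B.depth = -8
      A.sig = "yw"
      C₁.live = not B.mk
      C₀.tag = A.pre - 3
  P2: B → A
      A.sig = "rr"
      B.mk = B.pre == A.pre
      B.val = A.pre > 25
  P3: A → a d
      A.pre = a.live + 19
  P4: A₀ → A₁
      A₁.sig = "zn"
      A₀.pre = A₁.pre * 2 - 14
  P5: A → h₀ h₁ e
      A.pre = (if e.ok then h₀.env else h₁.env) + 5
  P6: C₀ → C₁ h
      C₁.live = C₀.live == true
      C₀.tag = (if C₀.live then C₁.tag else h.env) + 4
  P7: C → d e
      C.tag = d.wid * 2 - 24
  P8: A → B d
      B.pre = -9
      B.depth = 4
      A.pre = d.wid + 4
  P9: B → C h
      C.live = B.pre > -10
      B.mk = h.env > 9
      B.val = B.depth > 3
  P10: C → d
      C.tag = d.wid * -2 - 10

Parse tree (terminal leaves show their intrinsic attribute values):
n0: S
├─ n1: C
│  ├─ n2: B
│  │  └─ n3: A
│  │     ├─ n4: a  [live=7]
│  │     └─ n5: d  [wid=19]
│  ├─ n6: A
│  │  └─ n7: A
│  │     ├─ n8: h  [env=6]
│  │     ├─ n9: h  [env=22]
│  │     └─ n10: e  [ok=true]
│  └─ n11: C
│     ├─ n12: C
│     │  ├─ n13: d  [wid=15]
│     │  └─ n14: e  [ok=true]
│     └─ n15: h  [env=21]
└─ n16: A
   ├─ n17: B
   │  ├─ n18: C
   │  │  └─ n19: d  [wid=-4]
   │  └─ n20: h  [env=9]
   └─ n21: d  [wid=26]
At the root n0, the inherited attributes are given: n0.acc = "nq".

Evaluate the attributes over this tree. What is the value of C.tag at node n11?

10

1. n0.acc = "nq"  [given at root]
2. n1.live = false  [false]
3. n2.pre = 28  [28]
4. n2.depth = -8  [-8]
5. n3.sig = "rr"  ["rr"]
6. n4.live = 7  [terminal]
7. n5.wid = 19  [terminal]
8. n3.pre = 26  [a.live + 19]
9. n2.mk = false  [B.pre == A.pre]
10. n2.val = true  [A.pre > 25]
11. n6.sig = "yw"  ["yw"]
12. n7.sig = "zn"  ["zn"]
13. n8.env = 6  [terminal]
14. n9.env = 22  [terminal]
15. n10.ok = true  [terminal]
16. n7.pre = 11  [(if e.ok then h₀.env else h₁.env) + 5]
17. n6.pre = 8  [A₁.pre * 2 - 14]
18. n11.live = true  [not B.mk]
19. n12.live = true  [C₀.live == true]
20. n13.wid = 15  [terminal]
21. n14.ok = true  [terminal]
22. n12.tag = 6  [d.wid * 2 - 24]
23. n15.env = 21  [terminal]
24. n11.tag = 10  [(if C₀.live then C₁.tag else h.env) + 4]
25. n1.tag = 5  [A.pre - 3]
26. n16.sig = "rv"  ["rv"]
27. n17.pre = -9  [-9]
28. n17.depth = 4  [4]
29. n18.live = true  [B.pre > -10]
30. n19.wid = -4  [terminal]
31. n18.tag = -2  [d.wid * -2 - 10]
32. n20.env = 9  [terminal]
33. n17.mk = false  [h.env > 9]
34. n17.val = true  [B.depth > 3]
35. n21.wid = 26  [terminal]
36. n16.pre = 30  [d.wid + 4]
37. n0.off = 12  [A.pre - 18]
38. n0.sig = "nqp"  [S.acc ++ "p"]
39. n0.mk = "wn"  ["wn"]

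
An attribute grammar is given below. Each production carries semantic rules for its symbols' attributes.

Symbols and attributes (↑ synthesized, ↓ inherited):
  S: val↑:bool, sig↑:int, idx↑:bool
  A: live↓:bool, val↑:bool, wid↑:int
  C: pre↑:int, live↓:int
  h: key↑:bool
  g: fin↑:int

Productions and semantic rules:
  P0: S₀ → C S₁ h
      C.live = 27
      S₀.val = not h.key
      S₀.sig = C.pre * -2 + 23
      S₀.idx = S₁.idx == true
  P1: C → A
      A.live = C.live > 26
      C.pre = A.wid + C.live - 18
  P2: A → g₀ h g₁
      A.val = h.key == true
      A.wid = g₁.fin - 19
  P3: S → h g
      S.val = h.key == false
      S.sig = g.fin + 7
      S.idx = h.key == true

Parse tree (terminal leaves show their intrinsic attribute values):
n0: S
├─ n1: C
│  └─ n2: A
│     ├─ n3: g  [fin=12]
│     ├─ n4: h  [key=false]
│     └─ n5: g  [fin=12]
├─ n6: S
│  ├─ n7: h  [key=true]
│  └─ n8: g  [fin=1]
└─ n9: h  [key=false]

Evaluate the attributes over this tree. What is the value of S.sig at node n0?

19

1. n1.live = 27  [27]
2. n2.live = true  [C.live > 26]
3. n3.fin = 12  [terminal]
4. n4.key = false  [terminal]
5. n5.fin = 12  [terminal]
6. n2.val = false  [h.key == true]
7. n2.wid = -7  [g₁.fin - 19]
8. n1.pre = 2  [A.wid + C.live - 18]
9. n7.key = true  [terminal]
10. n8.fin = 1  [terminal]
11. n6.val = false  [h.key == false]
12. n6.sig = 8  [g.fin + 7]
13. n6.idx = true  [h.key == true]
14. n9.key = false  [terminal]
15. n0.val = true  [not h.key]
16. n0.sig = 19  [C.pre * -2 + 23]
17. n0.idx = true  [S₁.idx == true]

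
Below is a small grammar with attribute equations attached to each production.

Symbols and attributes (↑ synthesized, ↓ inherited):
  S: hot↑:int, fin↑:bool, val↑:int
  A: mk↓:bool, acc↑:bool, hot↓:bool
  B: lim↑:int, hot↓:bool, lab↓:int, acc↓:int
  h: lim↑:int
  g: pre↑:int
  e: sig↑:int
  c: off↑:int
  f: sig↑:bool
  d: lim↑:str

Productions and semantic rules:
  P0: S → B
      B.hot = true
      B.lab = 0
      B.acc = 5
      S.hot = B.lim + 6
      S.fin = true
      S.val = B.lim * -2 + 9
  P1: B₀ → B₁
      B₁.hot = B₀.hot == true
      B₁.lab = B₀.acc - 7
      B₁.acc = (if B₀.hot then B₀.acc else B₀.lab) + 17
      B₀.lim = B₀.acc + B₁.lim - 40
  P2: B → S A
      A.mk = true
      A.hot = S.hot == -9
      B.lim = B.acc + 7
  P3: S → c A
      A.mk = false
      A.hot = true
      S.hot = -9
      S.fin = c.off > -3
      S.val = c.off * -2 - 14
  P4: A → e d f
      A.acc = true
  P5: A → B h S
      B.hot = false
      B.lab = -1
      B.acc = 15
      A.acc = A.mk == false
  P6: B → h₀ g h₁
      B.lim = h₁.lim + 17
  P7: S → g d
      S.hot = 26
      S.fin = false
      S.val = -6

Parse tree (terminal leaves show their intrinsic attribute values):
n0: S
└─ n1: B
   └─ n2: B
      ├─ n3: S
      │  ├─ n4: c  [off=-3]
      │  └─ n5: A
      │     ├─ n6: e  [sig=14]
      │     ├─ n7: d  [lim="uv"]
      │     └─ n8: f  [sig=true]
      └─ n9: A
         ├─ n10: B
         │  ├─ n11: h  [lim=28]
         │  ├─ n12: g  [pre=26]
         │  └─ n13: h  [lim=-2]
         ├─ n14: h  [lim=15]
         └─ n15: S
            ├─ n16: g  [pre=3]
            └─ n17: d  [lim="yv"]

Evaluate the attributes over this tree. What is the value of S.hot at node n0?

0

1. n1.hot = true  [true]
2. n1.lab = 0  [0]
3. n1.acc = 5  [5]
4. n2.hot = true  [B₀.hot == true]
5. n2.lab = -2  [B₀.acc - 7]
6. n2.acc = 22  [(if B₀.hot then B₀.acc else B₀.lab) + 17]
7. n4.off = -3  [terminal]
8. n5.mk = false  [false]
9. n5.hot = true  [true]
10. n6.sig = 14  [terminal]
11. n7.lim = "uv"  [terminal]
12. n8.sig = true  [terminal]
13. n5.acc = true  [true]
14. n3.hot = -9  [-9]
15. n3.fin = false  [c.off > -3]
16. n3.val = -8  [c.off * -2 - 14]
17. n9.mk = true  [true]
18. n9.hot = true  [S.hot == -9]
19. n10.hot = false  [false]
20. n10.lab = -1  [-1]
21. n10.acc = 15  [15]
22. n11.lim = 28  [terminal]
23. n12.pre = 26  [terminal]
24. n13.lim = -2  [terminal]
25. n10.lim = 15  [h₁.lim + 17]
26. n14.lim = 15  [terminal]
27. n16.pre = 3  [terminal]
28. n17.lim = "yv"  [terminal]
29. n15.hot = 26  [26]
30. n15.fin = false  [false]
31. n15.val = -6  [-6]
32. n9.acc = false  [A.mk == false]
33. n2.lim = 29  [B.acc + 7]
34. n1.lim = -6  [B₀.acc + B₁.lim - 40]
35. n0.hot = 0  [B.lim + 6]
36. n0.fin = true  [true]
37. n0.val = 21  [B.lim * -2 + 9]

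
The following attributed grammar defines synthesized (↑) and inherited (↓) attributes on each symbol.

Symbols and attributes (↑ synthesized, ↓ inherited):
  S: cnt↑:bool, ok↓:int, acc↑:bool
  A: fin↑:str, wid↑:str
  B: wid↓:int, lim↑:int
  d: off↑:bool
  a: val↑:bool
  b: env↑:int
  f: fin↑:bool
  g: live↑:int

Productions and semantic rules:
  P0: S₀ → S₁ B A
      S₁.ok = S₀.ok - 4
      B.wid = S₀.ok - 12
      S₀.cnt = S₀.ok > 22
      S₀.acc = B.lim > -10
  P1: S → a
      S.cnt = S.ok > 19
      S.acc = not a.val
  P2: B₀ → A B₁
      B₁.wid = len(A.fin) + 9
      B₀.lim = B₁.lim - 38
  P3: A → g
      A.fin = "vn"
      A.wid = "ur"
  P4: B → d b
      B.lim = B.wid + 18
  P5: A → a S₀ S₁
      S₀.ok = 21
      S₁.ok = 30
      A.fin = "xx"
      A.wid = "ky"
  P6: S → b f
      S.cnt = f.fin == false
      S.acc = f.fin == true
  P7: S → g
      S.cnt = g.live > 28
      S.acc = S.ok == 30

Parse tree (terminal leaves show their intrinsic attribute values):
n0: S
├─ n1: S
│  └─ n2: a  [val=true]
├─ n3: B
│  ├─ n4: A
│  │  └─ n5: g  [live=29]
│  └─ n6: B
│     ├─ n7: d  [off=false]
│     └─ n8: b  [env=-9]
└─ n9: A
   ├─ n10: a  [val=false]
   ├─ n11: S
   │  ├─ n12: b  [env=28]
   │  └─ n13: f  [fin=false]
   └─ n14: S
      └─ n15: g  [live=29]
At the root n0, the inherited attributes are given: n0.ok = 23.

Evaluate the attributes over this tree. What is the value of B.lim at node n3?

-9

1. n0.ok = 23  [given at root]
2. n1.ok = 19  [S₀.ok - 4]
3. n2.val = true  [terminal]
4. n1.cnt = false  [S.ok > 19]
5. n1.acc = false  [not a.val]
6. n3.wid = 11  [S₀.ok - 12]
7. n5.live = 29  [terminal]
8. n4.fin = "vn"  ["vn"]
9. n4.wid = "ur"  ["ur"]
10. n6.wid = 11  [len(A.fin) + 9]
11. n7.off = false  [terminal]
12. n8.env = -9  [terminal]
13. n6.lim = 29  [B.wid + 18]
14. n3.lim = -9  [B₁.lim - 38]
15. n10.val = false  [terminal]
16. n11.ok = 21  [21]
17. n12.env = 28  [terminal]
18. n13.fin = false  [terminal]
19. n11.cnt = true  [f.fin == false]
20. n11.acc = false  [f.fin == true]
21. n14.ok = 30  [30]
22. n15.live = 29  [terminal]
23. n14.cnt = true  [g.live > 28]
24. n14.acc = true  [S.ok == 30]
25. n9.fin = "xx"  ["xx"]
26. n9.wid = "ky"  ["ky"]
27. n0.cnt = true  [S₀.ok > 22]
28. n0.acc = true  [B.lim > -10]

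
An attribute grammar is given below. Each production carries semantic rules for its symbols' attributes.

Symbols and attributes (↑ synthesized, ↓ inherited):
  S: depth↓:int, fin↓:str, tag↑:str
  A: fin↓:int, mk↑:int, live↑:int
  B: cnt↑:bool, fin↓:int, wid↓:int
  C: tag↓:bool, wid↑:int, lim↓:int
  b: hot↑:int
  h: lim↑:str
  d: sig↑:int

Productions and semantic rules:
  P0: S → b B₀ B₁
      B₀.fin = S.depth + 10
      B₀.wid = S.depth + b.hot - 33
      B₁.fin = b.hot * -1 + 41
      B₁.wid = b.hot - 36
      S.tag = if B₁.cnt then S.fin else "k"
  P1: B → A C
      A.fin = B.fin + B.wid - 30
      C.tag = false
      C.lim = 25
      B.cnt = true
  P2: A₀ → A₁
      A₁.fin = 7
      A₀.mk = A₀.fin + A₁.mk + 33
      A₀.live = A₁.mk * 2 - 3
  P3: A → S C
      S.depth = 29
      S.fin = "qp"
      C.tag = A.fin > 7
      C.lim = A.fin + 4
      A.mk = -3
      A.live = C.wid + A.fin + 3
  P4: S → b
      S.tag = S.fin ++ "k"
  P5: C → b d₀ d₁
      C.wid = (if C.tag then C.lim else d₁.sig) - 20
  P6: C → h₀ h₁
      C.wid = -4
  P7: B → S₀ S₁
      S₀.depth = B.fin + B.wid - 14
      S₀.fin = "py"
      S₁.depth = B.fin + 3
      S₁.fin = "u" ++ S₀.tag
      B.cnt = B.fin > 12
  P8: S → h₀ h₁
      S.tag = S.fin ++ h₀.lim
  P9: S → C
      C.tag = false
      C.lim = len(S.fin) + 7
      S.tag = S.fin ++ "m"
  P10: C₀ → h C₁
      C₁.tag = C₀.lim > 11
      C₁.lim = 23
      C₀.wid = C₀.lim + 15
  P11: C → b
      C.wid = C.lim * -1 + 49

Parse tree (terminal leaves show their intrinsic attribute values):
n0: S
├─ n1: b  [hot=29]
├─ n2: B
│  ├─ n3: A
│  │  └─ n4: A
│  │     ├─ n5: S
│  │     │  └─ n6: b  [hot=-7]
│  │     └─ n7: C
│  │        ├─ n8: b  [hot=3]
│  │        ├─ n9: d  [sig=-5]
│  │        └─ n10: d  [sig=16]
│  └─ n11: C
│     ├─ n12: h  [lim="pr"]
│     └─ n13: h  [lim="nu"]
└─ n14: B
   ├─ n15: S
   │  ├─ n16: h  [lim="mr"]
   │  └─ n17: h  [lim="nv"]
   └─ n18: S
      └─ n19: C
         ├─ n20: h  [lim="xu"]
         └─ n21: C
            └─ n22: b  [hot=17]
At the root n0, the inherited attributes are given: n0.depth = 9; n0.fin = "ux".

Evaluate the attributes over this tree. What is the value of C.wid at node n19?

1. n0.depth = 9  [given at root]
2. n0.fin = "ux"  [given at root]
3. n1.hot = 29  [terminal]
4. n2.fin = 19  [S.depth + 10]
5. n2.wid = 5  [S.depth + b.hot - 33]
6. n3.fin = -6  [B.fin + B.wid - 30]
7. n4.fin = 7  [7]
8. n5.depth = 29  [29]
9. n5.fin = "qp"  ["qp"]
10. n6.hot = -7  [terminal]
11. n5.tag = "qpk"  [S.fin ++ "k"]
12. n7.tag = false  [A.fin > 7]
13. n7.lim = 11  [A.fin + 4]
14. n8.hot = 3  [terminal]
15. n9.sig = -5  [terminal]
16. n10.sig = 16  [terminal]
17. n7.wid = -4  [(if C.tag then C.lim else d₁.sig) - 20]
18. n4.mk = -3  [-3]
19. n4.live = 6  [C.wid + A.fin + 3]
20. n3.mk = 24  [A₀.fin + A₁.mk + 33]
21. n3.live = -9  [A₁.mk * 2 - 3]
22. n11.tag = false  [false]
23. n11.lim = 25  [25]
24. n12.lim = "pr"  [terminal]
25. n13.lim = "nu"  [terminal]
26. n11.wid = -4  [-4]
27. n2.cnt = true  [true]
28. n14.fin = 12  [b.hot * -1 + 41]
29. n14.wid = -7  [b.hot - 36]
30. n15.depth = -9  [B.fin + B.wid - 14]
31. n15.fin = "py"  ["py"]
32. n16.lim = "mr"  [terminal]
33. n17.lim = "nv"  [terminal]
34. n15.tag = "pymr"  [S.fin ++ h₀.lim]
35. n18.depth = 15  [B.fin + 3]
36. n18.fin = "upymr"  ["u" ++ S₀.tag]
37. n19.tag = false  [false]
38. n19.lim = 12  [len(S.fin) + 7]
39. n20.lim = "xu"  [terminal]
40. n21.tag = true  [C₀.lim > 11]
41. n21.lim = 23  [23]
42. n22.hot = 17  [terminal]
43. n21.wid = 26  [C.lim * -1 + 49]
44. n19.wid = 27  [C₀.lim + 15]
45. n18.tag = "upymrm"  [S.fin ++ "m"]
46. n14.cnt = false  [B.fin > 12]
47. n0.tag = "k"  [if B₁.cnt then S.fin else "k"]

27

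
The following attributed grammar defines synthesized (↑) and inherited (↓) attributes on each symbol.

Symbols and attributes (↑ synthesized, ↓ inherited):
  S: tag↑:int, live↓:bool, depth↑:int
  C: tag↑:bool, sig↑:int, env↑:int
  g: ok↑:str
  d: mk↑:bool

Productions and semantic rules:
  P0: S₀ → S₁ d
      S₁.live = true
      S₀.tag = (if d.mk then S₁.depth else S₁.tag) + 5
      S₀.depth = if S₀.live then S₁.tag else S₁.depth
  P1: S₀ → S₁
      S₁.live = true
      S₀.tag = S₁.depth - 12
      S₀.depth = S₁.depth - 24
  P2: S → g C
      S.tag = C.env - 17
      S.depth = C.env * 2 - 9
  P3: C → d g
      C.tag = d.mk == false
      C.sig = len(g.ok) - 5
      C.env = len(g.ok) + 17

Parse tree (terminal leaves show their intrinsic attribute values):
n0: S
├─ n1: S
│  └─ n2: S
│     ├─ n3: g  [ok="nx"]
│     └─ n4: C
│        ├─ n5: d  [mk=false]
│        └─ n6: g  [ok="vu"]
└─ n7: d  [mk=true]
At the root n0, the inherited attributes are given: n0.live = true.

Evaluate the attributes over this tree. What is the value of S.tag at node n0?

10

1. n0.live = true  [given at root]
2. n1.live = true  [true]
3. n2.live = true  [true]
4. n3.ok = "nx"  [terminal]
5. n5.mk = false  [terminal]
6. n6.ok = "vu"  [terminal]
7. n4.tag = true  [d.mk == false]
8. n4.sig = -3  [len(g.ok) - 5]
9. n4.env = 19  [len(g.ok) + 17]
10. n2.tag = 2  [C.env - 17]
11. n2.depth = 29  [C.env * 2 - 9]
12. n1.tag = 17  [S₁.depth - 12]
13. n1.depth = 5  [S₁.depth - 24]
14. n7.mk = true  [terminal]
15. n0.tag = 10  [(if d.mk then S₁.depth else S₁.tag) + 5]
16. n0.depth = 17  [if S₀.live then S₁.tag else S₁.depth]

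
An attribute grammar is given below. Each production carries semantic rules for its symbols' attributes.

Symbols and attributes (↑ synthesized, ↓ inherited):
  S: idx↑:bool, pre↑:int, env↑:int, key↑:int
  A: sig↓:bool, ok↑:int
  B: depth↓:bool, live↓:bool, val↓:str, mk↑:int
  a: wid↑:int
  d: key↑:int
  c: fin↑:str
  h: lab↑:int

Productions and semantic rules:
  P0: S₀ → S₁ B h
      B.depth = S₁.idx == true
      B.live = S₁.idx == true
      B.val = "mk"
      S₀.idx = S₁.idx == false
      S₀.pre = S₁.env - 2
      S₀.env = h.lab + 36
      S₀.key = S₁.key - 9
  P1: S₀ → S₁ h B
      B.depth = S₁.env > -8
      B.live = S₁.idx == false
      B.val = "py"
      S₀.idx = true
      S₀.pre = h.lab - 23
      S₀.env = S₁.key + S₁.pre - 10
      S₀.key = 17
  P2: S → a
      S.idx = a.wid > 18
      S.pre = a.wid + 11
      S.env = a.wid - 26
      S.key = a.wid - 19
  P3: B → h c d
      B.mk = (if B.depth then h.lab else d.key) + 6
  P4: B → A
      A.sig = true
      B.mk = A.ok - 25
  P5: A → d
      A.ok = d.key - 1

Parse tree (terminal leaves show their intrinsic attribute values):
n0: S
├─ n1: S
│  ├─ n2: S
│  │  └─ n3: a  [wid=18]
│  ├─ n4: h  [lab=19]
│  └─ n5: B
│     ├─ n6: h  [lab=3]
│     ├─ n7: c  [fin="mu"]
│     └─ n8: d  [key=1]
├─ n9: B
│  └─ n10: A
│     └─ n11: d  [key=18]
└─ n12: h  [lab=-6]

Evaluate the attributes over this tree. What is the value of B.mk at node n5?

7

1. n3.wid = 18  [terminal]
2. n2.idx = false  [a.wid > 18]
3. n2.pre = 29  [a.wid + 11]
4. n2.env = -8  [a.wid - 26]
5. n2.key = -1  [a.wid - 19]
6. n4.lab = 19  [terminal]
7. n5.depth = false  [S₁.env > -8]
8. n5.live = true  [S₁.idx == false]
9. n5.val = "py"  ["py"]
10. n6.lab = 3  [terminal]
11. n7.fin = "mu"  [terminal]
12. n8.key = 1  [terminal]
13. n5.mk = 7  [(if B.depth then h.lab else d.key) + 6]
14. n1.idx = true  [true]
15. n1.pre = -4  [h.lab - 23]
16. n1.env = 18  [S₁.key + S₁.pre - 10]
17. n1.key = 17  [17]
18. n9.depth = true  [S₁.idx == true]
19. n9.live = true  [S₁.idx == true]
20. n9.val = "mk"  ["mk"]
21. n10.sig = true  [true]
22. n11.key = 18  [terminal]
23. n10.ok = 17  [d.key - 1]
24. n9.mk = -8  [A.ok - 25]
25. n12.lab = -6  [terminal]
26. n0.idx = false  [S₁.idx == false]
27. n0.pre = 16  [S₁.env - 2]
28. n0.env = 30  [h.lab + 36]
29. n0.key = 8  [S₁.key - 9]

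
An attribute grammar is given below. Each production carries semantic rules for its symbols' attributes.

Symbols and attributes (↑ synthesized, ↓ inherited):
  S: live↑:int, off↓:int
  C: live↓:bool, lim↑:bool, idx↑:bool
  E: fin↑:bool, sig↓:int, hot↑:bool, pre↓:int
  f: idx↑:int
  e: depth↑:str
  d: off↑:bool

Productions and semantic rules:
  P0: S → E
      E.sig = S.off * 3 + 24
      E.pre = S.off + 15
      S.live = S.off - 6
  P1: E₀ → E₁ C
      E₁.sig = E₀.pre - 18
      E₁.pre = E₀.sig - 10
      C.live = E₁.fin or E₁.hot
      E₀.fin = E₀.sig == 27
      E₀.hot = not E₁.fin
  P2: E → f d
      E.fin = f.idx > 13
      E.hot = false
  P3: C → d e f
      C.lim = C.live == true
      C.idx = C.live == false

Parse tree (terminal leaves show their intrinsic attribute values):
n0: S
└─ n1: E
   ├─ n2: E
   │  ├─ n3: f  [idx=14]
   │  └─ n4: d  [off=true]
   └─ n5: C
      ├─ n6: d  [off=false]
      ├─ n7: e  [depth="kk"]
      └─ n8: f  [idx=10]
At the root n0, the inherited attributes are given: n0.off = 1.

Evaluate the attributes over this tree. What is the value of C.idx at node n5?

1. n0.off = 1  [given at root]
2. n1.sig = 27  [S.off * 3 + 24]
3. n1.pre = 16  [S.off + 15]
4. n2.sig = -2  [E₀.pre - 18]
5. n2.pre = 17  [E₀.sig - 10]
6. n3.idx = 14  [terminal]
7. n4.off = true  [terminal]
8. n2.fin = true  [f.idx > 13]
9. n2.hot = false  [false]
10. n5.live = true  [E₁.fin or E₁.hot]
11. n6.off = false  [terminal]
12. n7.depth = "kk"  [terminal]
13. n8.idx = 10  [terminal]
14. n5.lim = true  [C.live == true]
15. n5.idx = false  [C.live == false]
16. n1.fin = true  [E₀.sig == 27]
17. n1.hot = false  [not E₁.fin]
18. n0.live = -5  [S.off - 6]

false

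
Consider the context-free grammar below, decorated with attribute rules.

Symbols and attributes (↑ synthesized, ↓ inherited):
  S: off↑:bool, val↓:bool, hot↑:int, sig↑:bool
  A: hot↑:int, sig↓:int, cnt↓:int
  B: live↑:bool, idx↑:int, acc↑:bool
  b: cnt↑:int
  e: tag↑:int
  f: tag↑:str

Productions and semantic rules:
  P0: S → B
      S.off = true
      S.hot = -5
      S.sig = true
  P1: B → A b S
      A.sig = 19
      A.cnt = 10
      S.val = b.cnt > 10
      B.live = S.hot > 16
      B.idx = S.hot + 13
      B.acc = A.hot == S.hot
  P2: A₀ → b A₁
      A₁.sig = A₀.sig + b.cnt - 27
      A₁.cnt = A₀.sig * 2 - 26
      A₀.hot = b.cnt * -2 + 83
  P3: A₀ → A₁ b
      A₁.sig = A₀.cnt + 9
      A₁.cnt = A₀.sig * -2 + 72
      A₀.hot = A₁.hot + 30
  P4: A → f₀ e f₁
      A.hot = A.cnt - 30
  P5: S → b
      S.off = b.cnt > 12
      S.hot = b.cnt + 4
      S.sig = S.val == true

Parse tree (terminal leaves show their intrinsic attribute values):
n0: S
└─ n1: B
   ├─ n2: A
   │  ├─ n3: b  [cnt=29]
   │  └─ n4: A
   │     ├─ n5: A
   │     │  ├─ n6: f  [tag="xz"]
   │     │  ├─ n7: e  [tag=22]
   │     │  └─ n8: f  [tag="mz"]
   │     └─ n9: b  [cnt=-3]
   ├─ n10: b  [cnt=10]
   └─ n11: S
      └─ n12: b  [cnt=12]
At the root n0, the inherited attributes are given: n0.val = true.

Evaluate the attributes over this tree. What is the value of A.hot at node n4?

30

1. n0.val = true  [given at root]
2. n2.sig = 19  [19]
3. n2.cnt = 10  [10]
4. n3.cnt = 29  [terminal]
5. n4.sig = 21  [A₀.sig + b.cnt - 27]
6. n4.cnt = 12  [A₀.sig * 2 - 26]
7. n5.sig = 21  [A₀.cnt + 9]
8. n5.cnt = 30  [A₀.sig * -2 + 72]
9. n6.tag = "xz"  [terminal]
10. n7.tag = 22  [terminal]
11. n8.tag = "mz"  [terminal]
12. n5.hot = 0  [A.cnt - 30]
13. n9.cnt = -3  [terminal]
14. n4.hot = 30  [A₁.hot + 30]
15. n2.hot = 25  [b.cnt * -2 + 83]
16. n10.cnt = 10  [terminal]
17. n11.val = false  [b.cnt > 10]
18. n12.cnt = 12  [terminal]
19. n11.off = false  [b.cnt > 12]
20. n11.hot = 16  [b.cnt + 4]
21. n11.sig = false  [S.val == true]
22. n1.live = false  [S.hot > 16]
23. n1.idx = 29  [S.hot + 13]
24. n1.acc = false  [A.hot == S.hot]
25. n0.off = true  [true]
26. n0.hot = -5  [-5]
27. n0.sig = true  [true]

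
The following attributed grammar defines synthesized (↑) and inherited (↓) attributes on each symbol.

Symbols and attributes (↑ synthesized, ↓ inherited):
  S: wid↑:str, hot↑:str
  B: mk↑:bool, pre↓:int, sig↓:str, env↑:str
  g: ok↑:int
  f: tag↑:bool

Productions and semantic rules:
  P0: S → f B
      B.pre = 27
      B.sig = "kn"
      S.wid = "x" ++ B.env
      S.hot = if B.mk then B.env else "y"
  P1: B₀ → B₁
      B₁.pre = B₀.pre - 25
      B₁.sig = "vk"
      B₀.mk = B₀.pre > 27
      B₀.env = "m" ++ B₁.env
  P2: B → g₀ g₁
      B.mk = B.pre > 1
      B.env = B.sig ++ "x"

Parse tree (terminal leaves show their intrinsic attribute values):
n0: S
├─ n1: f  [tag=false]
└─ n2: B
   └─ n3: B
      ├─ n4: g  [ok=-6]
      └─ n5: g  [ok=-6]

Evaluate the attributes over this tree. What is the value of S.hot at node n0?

"y"

1. n1.tag = false  [terminal]
2. n2.pre = 27  [27]
3. n2.sig = "kn"  ["kn"]
4. n3.pre = 2  [B₀.pre - 25]
5. n3.sig = "vk"  ["vk"]
6. n4.ok = -6  [terminal]
7. n5.ok = -6  [terminal]
8. n3.mk = true  [B.pre > 1]
9. n3.env = "vkx"  [B.sig ++ "x"]
10. n2.mk = false  [B₀.pre > 27]
11. n2.env = "mvkx"  ["m" ++ B₁.env]
12. n0.wid = "xmvkx"  ["x" ++ B.env]
13. n0.hot = "y"  [if B.mk then B.env else "y"]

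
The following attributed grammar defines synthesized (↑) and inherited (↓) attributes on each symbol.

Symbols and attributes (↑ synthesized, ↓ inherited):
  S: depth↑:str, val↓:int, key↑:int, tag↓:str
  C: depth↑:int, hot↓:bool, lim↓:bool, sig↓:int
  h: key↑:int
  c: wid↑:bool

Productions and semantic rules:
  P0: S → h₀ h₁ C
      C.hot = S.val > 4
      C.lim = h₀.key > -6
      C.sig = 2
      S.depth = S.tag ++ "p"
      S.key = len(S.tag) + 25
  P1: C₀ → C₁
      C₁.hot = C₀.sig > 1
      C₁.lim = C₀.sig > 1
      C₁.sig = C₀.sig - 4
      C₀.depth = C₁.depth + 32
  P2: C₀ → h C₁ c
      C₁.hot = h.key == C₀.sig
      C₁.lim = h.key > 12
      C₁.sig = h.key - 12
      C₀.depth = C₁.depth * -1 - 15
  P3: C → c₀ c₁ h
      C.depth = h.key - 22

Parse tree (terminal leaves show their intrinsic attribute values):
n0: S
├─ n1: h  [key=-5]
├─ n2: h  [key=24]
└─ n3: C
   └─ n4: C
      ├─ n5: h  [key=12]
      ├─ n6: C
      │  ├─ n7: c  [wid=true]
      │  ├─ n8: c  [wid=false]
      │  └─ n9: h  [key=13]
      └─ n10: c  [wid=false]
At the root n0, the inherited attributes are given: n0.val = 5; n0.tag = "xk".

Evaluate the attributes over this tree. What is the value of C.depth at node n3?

26

1. n0.val = 5  [given at root]
2. n0.tag = "xk"  [given at root]
3. n1.key = -5  [terminal]
4. n2.key = 24  [terminal]
5. n3.hot = true  [S.val > 4]
6. n3.lim = true  [h₀.key > -6]
7. n3.sig = 2  [2]
8. n4.hot = true  [C₀.sig > 1]
9. n4.lim = true  [C₀.sig > 1]
10. n4.sig = -2  [C₀.sig - 4]
11. n5.key = 12  [terminal]
12. n6.hot = false  [h.key == C₀.sig]
13. n6.lim = false  [h.key > 12]
14. n6.sig = 0  [h.key - 12]
15. n7.wid = true  [terminal]
16. n8.wid = false  [terminal]
17. n9.key = 13  [terminal]
18. n6.depth = -9  [h.key - 22]
19. n10.wid = false  [terminal]
20. n4.depth = -6  [C₁.depth * -1 - 15]
21. n3.depth = 26  [C₁.depth + 32]
22. n0.depth = "xkp"  [S.tag ++ "p"]
23. n0.key = 27  [len(S.tag) + 25]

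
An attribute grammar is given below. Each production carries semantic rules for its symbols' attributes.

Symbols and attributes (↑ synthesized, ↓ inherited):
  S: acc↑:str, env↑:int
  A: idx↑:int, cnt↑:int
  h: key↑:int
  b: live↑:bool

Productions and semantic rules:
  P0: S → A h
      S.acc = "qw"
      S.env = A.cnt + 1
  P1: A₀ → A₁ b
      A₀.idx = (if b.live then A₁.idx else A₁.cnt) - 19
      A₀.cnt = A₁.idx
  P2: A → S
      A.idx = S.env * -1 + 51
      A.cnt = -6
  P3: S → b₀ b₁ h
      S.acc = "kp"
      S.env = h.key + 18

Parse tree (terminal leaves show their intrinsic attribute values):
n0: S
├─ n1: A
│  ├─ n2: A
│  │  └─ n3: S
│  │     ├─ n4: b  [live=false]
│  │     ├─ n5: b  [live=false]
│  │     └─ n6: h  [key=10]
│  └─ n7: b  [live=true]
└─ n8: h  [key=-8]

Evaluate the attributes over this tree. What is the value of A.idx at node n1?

1. n4.live = false  [terminal]
2. n5.live = false  [terminal]
3. n6.key = 10  [terminal]
4. n3.acc = "kp"  ["kp"]
5. n3.env = 28  [h.key + 18]
6. n2.idx = 23  [S.env * -1 + 51]
7. n2.cnt = -6  [-6]
8. n7.live = true  [terminal]
9. n1.idx = 4  [(if b.live then A₁.idx else A₁.cnt) - 19]
10. n1.cnt = 23  [A₁.idx]
11. n8.key = -8  [terminal]
12. n0.acc = "qw"  ["qw"]
13. n0.env = 24  [A.cnt + 1]

4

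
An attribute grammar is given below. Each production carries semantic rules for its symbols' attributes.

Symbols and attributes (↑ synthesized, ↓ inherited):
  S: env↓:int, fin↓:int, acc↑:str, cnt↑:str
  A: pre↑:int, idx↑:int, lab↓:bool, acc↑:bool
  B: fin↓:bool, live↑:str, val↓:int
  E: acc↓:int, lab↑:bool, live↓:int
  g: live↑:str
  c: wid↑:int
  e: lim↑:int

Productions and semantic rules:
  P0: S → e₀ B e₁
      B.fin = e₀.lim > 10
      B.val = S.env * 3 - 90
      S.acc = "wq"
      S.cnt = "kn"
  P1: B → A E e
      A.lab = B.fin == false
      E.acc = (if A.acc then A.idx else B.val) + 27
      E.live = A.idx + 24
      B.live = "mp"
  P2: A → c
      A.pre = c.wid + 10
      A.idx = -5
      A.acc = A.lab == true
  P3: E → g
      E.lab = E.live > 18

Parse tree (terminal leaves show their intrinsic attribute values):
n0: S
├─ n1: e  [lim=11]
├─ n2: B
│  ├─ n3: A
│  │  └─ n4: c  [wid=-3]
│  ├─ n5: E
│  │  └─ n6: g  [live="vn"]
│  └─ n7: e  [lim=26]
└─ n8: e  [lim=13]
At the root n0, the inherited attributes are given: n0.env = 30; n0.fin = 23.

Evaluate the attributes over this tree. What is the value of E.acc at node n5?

27

1. n0.env = 30  [given at root]
2. n0.fin = 23  [given at root]
3. n1.lim = 11  [terminal]
4. n2.fin = true  [e₀.lim > 10]
5. n2.val = 0  [S.env * 3 - 90]
6. n3.lab = false  [B.fin == false]
7. n4.wid = -3  [terminal]
8. n3.pre = 7  [c.wid + 10]
9. n3.idx = -5  [-5]
10. n3.acc = false  [A.lab == true]
11. n5.acc = 27  [(if A.acc then A.idx else B.val) + 27]
12. n5.live = 19  [A.idx + 24]
13. n6.live = "vn"  [terminal]
14. n5.lab = true  [E.live > 18]
15. n7.lim = 26  [terminal]
16. n2.live = "mp"  ["mp"]
17. n8.lim = 13  [terminal]
18. n0.acc = "wq"  ["wq"]
19. n0.cnt = "kn"  ["kn"]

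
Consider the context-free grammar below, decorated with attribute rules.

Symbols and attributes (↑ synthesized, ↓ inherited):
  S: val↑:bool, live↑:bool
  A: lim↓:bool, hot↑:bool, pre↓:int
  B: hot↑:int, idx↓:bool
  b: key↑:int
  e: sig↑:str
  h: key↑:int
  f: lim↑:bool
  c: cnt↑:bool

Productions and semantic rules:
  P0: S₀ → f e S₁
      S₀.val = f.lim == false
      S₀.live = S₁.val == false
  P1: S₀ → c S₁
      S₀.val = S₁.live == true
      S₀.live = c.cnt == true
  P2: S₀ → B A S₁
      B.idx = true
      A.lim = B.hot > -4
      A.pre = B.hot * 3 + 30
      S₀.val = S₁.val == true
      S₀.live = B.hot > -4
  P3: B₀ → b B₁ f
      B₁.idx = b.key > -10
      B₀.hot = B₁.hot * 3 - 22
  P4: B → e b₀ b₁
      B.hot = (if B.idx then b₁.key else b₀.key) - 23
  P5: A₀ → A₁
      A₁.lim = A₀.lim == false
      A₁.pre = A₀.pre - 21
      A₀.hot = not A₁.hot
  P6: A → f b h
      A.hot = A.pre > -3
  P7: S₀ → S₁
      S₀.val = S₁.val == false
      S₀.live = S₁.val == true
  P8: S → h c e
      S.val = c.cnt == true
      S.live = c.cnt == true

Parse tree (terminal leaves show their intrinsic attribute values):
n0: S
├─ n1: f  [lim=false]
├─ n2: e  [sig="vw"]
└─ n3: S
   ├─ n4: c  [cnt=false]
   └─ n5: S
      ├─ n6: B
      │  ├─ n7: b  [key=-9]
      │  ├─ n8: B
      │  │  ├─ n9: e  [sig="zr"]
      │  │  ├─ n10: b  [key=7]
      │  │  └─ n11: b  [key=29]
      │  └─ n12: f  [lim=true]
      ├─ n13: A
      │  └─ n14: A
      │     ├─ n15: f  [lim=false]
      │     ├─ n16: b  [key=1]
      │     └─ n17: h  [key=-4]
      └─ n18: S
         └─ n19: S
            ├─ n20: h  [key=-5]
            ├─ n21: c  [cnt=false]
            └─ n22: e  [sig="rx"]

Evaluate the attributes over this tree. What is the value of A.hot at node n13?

1. n1.lim = false  [terminal]
2. n2.sig = "vw"  [terminal]
3. n4.cnt = false  [terminal]
4. n6.idx = true  [true]
5. n7.key = -9  [terminal]
6. n8.idx = true  [b.key > -10]
7. n9.sig = "zr"  [terminal]
8. n10.key = 7  [terminal]
9. n11.key = 29  [terminal]
10. n8.hot = 6  [(if B.idx then b₁.key else b₀.key) - 23]
11. n12.lim = true  [terminal]
12. n6.hot = -4  [B₁.hot * 3 - 22]
13. n13.lim = false  [B.hot > -4]
14. n13.pre = 18  [B.hot * 3 + 30]
15. n14.lim = true  [A₀.lim == false]
16. n14.pre = -3  [A₀.pre - 21]
17. n15.lim = false  [terminal]
18. n16.key = 1  [terminal]
19. n17.key = -4  [terminal]
20. n14.hot = false  [A.pre > -3]
21. n13.hot = true  [not A₁.hot]
22. n20.key = -5  [terminal]
23. n21.cnt = false  [terminal]
24. n22.sig = "rx"  [terminal]
25. n19.val = false  [c.cnt == true]
26. n19.live = false  [c.cnt == true]
27. n18.val = true  [S₁.val == false]
28. n18.live = false  [S₁.val == true]
29. n5.val = true  [S₁.val == true]
30. n5.live = false  [B.hot > -4]
31. n3.val = false  [S₁.live == true]
32. n3.live = false  [c.cnt == true]
33. n0.val = true  [f.lim == false]
34. n0.live = true  [S₁.val == false]

true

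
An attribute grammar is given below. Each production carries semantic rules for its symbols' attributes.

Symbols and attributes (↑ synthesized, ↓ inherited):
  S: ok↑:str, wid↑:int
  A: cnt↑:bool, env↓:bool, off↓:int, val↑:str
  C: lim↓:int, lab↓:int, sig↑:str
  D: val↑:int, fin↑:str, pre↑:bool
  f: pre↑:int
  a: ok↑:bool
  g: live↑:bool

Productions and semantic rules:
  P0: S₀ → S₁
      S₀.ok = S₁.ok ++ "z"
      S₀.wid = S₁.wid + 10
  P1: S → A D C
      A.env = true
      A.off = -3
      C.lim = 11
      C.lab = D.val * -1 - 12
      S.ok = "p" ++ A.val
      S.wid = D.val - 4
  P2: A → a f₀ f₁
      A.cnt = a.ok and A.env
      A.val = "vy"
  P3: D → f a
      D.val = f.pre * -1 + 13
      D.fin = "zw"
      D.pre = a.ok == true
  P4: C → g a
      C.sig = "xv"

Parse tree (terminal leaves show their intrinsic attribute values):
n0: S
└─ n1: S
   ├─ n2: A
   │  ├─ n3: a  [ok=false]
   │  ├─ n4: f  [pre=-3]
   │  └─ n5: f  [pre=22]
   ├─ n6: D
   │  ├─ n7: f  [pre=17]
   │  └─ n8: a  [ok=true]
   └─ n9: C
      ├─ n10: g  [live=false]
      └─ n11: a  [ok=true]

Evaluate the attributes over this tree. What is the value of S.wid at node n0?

1. n2.env = true  [true]
2. n2.off = -3  [-3]
3. n3.ok = false  [terminal]
4. n4.pre = -3  [terminal]
5. n5.pre = 22  [terminal]
6. n2.cnt = false  [a.ok and A.env]
7. n2.val = "vy"  ["vy"]
8. n7.pre = 17  [terminal]
9. n8.ok = true  [terminal]
10. n6.val = -4  [f.pre * -1 + 13]
11. n6.fin = "zw"  ["zw"]
12. n6.pre = true  [a.ok == true]
13. n9.lim = 11  [11]
14. n9.lab = -8  [D.val * -1 - 12]
15. n10.live = false  [terminal]
16. n11.ok = true  [terminal]
17. n9.sig = "xv"  ["xv"]
18. n1.ok = "pvy"  ["p" ++ A.val]
19. n1.wid = -8  [D.val - 4]
20. n0.ok = "pvyz"  [S₁.ok ++ "z"]
21. n0.wid = 2  [S₁.wid + 10]

2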